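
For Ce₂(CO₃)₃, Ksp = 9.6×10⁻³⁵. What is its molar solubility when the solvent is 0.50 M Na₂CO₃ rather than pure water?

Ce₂(CO₃)₃(s) ⇌ 2 Ce³⁺(aq) + 3 CO₃²⁻(aq)
CO₃²⁻ is already present at 0.50 M. If s mol/L of Ce₂(CO₃)₃ dissolves, [Ce³⁺] = 2s while [CO₃²⁻] ≈ 0.50 M.
Ksp = [Ce³⁺]^2[CO₃²⁻]^3 = (2s)^2(0.50)^3
(2s)^2 = 9.6×10⁻³⁵ / (0.50)^3 = 7.7×10⁻³⁴
s = 1.4×10⁻¹⁷ M

1.4×10⁻¹⁷ M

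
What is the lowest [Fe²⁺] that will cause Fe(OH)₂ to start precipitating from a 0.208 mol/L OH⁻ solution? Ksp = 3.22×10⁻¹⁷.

7.44×10⁻¹⁶ M

Each salt precipitates once Q = Ksp for that salt.
Fe(OH)₂(s) ⇌ Fe²⁺(aq) + 2 OH⁻(aq)
Ksp = [Fe²⁺][OH⁻]^2 = [Fe²⁺](0.208)^2
[Fe²⁺] = 3.22×10⁻¹⁷ / (0.208)^2 = 7.44×10⁻¹⁶
[Fe²⁺] = 7.44×10⁻¹⁶ mol/L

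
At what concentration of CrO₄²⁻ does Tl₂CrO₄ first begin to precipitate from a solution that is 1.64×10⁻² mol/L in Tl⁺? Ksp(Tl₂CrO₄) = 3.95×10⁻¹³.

1.47×10⁻⁹ M

A salt starts to precipitate once the ion product Q reaches its Ksp.
Tl₂CrO₄(s) ⇌ 2 Tl⁺(aq) + CrO₄²⁻(aq)
Ksp = [Tl⁺]^2[CrO₄²⁻] = [CrO₄²⁻](1.64×10⁻²)^2
[CrO₄²⁻] = 3.95×10⁻¹³ / (1.64×10⁻²)^2 = 1.47×10⁻⁹
[CrO₄²⁻] = 1.47×10⁻⁹ mol/L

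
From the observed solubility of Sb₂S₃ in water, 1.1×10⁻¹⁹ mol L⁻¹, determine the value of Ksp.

Sb₂S₃(s) ⇌ 2 Sb³⁺(aq) + 3 S²⁻(aq)
Let s be the molar solubility. Then [Sb³⁺] = 2s and [S²⁻] = 3s.
Ksp = [Sb³⁺]^2[S²⁻]^3 = (2s)^2 · (3s)^3 = 108s^5
Ksp = 108 × (1.1×10⁻¹⁹)^5 = 1.7×10⁻⁹³

Ksp = 1.7×10⁻⁹³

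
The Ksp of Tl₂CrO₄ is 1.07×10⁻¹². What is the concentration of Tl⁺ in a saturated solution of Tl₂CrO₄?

1.29×10⁻⁴ M

Tl₂CrO₄(s) ⇌ 2 Tl⁺(aq) + CrO₄²⁻(aq)
With molar solubility s: [Tl⁺] = 2s, [CrO₄²⁻] = s.
Ksp = [Tl⁺]^2[CrO₄²⁻] = (2s)^2 · s = 4s^3 = 1.07×10⁻¹²
s = 6.44×10⁻⁵ mol/L
[Tl⁺] = 2s = 1.29×10⁻⁴ mol/L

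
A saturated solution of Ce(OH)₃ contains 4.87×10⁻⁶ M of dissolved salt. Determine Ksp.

Ksp = 1.52×10⁻²⁰

Ce(OH)₃(s) ⇌ Ce³⁺(aq) + 3 OH⁻(aq)
For each mole of Ce(OH)₃ that dissolves per liter, [Ce³⁺] = s and [OH⁻] = 3s; let s denote this solubility.
Ksp = [Ce³⁺][OH⁻]^3 = s · (3s)^3 = 27s^4
Ksp = 27 × (4.87×10⁻⁶)^4 = 1.52×10⁻²⁰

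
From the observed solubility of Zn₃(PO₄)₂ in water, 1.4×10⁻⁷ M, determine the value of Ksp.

Zn₃(PO₄)₂(s) ⇌ 3 Zn²⁺(aq) + 2 PO₄³⁻(aq)
With molar solubility s: [Zn²⁺] = 3s, [PO₄³⁻] = 2s.
Ksp = [Zn²⁺]^3[PO₄³⁻]^2 = (3s)^3 · (2s)^2 = 108s^5
Ksp = 108 × (1.4×10⁻⁷)^5 = 5.8×10⁻³³

Ksp = 5.8×10⁻³³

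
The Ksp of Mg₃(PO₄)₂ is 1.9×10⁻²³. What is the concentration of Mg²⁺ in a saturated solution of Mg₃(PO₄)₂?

3.4×10⁻⁵ M

Mg₃(PO₄)₂(s) ⇌ 3 Mg²⁺(aq) + 2 PO₄³⁻(aq)
With molar solubility s: [Mg²⁺] = 3s, [PO₄³⁻] = 2s.
Ksp = [Mg²⁺]^3[PO₄³⁻]^2 = (3s)^3 · (2s)^2 = 108s^5 = 1.9×10⁻²³
s = 1.1×10⁻⁵ mol/L
[Mg²⁺] = 3s = 3.4×10⁻⁵ mol/L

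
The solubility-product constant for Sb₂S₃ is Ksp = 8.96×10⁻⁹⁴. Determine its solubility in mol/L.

9.63×10⁻²⁰ M

Sb₂S₃(s) ⇌ 2 Sb³⁺(aq) + 3 S²⁻(aq)
If s mol/L of Sb₂S₃ dissolves, [Sb³⁺] = 2s and [S²⁻] = 3s.
Ksp = [Sb³⁺]^2[S²⁻]^3 = (2s)^2 · (3s)^3 = 108s^5
108s^5 = 8.96×10⁻⁹⁴  ⇒  s^5 = 8.30×10⁻⁹⁶
s = (8.30×10⁻⁹⁶)^(1/5) = 9.63×10⁻²⁰ mol/L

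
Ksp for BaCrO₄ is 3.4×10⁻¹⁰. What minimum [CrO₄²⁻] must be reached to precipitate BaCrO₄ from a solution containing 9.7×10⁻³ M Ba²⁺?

3.5×10⁻⁸ M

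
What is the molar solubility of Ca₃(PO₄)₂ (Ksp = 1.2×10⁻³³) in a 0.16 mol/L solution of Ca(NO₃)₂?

Ca₃(PO₄)₂(s) ⇌ 3 Ca²⁺(aq) + 2 PO₄³⁻(aq)
With Ca²⁺ already at 0.16 mol/L and s small, take [Ca²⁺] ≈ 0.16 mol/L and [PO₄³⁻] = 2s.
Ksp = [Ca²⁺]^3[PO₄³⁻]^2 = (0.16)^3(2s)^2
(2s)^2 = 1.2×10⁻³³ / (0.16)^3 = 2.9×10⁻³¹
s = 2.7×10⁻¹⁶ mol/L

2.7×10⁻¹⁶ M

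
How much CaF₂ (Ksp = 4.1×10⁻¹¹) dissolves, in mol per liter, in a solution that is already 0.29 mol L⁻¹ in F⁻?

CaF₂(s) ⇌ Ca²⁺(aq) + 2 F⁻(aq)
With F⁻ already at 0.29 mol L⁻¹ and s small, take [F⁻] ≈ 0.29 mol L⁻¹ and [Ca²⁺] = s.
Ksp = [Ca²⁺][F⁻]^2 = s(0.29)^2
s = 4.1×10⁻¹¹ / (0.29)^2 = 4.9×10⁻¹⁰
s = 4.9×10⁻¹⁰ mol L⁻¹

4.9×10⁻¹⁰ M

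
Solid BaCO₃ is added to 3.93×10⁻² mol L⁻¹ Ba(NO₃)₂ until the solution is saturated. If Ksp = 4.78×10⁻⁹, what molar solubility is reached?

1.22×10⁻⁷ M

BaCO₃(s) ⇌ Ba²⁺(aq) + CO₃²⁻(aq)
With Ba²⁺ already at 3.93×10⁻² mol L⁻¹ and s small, take [Ba²⁺] ≈ 3.93×10⁻² mol L⁻¹ and [CO₃²⁻] = s.
Ksp = [Ba²⁺][CO₃²⁻] = (3.93×10⁻²)s
s = 4.78×10⁻⁹ / (3.93×10⁻²) = 1.22×10⁻⁷
s = 1.22×10⁻⁷ mol L⁻¹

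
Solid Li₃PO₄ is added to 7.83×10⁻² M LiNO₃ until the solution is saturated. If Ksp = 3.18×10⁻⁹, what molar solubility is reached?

6.62×10⁻⁶ M

Li₃PO₄(s) ⇌ 3 Li⁺(aq) + PO₄³⁻(aq)
The solution already contains Li⁺ at 7.83×10⁻² M. Let s be the molar solubility of Li₃PO₄.
[Li⁺] ≈ 7.83×10⁻² M (common ion dominates); [PO₄³⁻] = s.
Ksp = [Li⁺]^3[PO₄³⁻] = (7.83×10⁻²)^3s
s = 3.18×10⁻⁹ / (7.83×10⁻²)^3 = 6.62×10⁻⁶
s = 6.62×10⁻⁶ M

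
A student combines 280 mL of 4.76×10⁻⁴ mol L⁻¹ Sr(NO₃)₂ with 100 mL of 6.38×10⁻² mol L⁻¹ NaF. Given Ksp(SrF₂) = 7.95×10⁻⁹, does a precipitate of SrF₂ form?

Total volume after mixing = 280 + 100 = 380 mL.
[Sr²⁺] = (4.76×10⁻⁴)(280)/380 = 3.51×10⁻⁴ mol L⁻¹
[F⁻] = (6.38×10⁻²)(100)/380 = 1.68×10⁻² mol L⁻¹
Q = [Sr²⁺][F⁻]^2 = 9.89×10⁻⁸
Since Q (9.89×10⁻⁸) exceeds Ksp (7.95×10⁻⁹), SrF₂ will precipitate.

Yes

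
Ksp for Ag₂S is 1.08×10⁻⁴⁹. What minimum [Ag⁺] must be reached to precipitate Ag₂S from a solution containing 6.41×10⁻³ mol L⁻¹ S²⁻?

A salt starts to precipitate once the ion product Q reaches its Ksp.
Ag₂S(s) ⇌ 2 Ag⁺(aq) + S²⁻(aq)
Ksp = [Ag⁺]^2[S²⁻] = [Ag⁺]^2(6.41×10⁻³)
[Ag⁺]^2 = 1.08×10⁻⁴⁹ / (6.41×10⁻³) = 1.68×10⁻⁴⁷
[Ag⁺] = 4.10×10⁻²⁴ mol L⁻¹

4.10×10⁻²⁴ M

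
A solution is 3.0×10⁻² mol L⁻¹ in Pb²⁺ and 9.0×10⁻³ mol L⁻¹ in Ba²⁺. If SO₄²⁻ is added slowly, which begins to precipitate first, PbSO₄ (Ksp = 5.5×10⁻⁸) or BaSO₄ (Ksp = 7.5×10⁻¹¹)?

Precipitation of each salt begins when its ion product equals Ksp.
For PbSO₄: [SO₄²⁻] = (Ksp/[Pb²⁺]) = 1.8×10⁻⁶ mol L⁻¹
For BaSO₄: [SO₄²⁻] = (Ksp/[Ba²⁺]) = 8.3×10⁻⁹ mol L⁻¹
The smaller threshold [SO₄²⁻] is reached first, so BaSO₄ precipitates first.

BaSO₄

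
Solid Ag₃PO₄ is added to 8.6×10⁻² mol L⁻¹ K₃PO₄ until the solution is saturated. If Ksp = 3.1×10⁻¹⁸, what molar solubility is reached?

1.1×10⁻⁶ M

Ag₃PO₄(s) ⇌ 3 Ag⁺(aq) + PO₄³⁻(aq)
PO₄³⁻ is already present at 8.6×10⁻² mol L⁻¹. If s mol/L of Ag₃PO₄ dissolves, [Ag⁺] = 3s while [PO₄³⁻] ≈ 8.6×10⁻² mol L⁻¹.
Ksp = [Ag⁺]^3[PO₄³⁻] = (3s)^3(8.6×10⁻²)
(3s)^3 = 3.1×10⁻¹⁸ / (8.6×10⁻²) = 3.6×10⁻¹⁷
s = 1.1×10⁻⁶ mol L⁻¹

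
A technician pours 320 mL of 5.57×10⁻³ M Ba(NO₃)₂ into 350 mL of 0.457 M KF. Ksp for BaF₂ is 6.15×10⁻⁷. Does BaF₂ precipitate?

Total volume after mixing = 320 + 350 = 670 mL.
[Ba²⁺] = (5.57×10⁻³)(320)/670 = 2.66×10⁻³ M
[F⁻] = (0.457)(350)/670 = 0.239 M
Q = [Ba²⁺][F⁻]^2 = 1.52×10⁻⁴
Since Q (1.52×10⁻⁴) exceeds Ksp (6.15×10⁻⁷), BaF₂ will precipitate.

Yes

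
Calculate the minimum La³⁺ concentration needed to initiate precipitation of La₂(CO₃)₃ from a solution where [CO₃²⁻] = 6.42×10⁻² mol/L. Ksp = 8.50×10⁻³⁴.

1.79×10⁻¹⁵ M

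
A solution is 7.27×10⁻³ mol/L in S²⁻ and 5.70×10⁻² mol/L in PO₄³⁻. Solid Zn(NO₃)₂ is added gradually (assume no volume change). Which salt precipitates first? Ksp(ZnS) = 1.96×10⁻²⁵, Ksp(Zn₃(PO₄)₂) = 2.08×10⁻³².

ZnS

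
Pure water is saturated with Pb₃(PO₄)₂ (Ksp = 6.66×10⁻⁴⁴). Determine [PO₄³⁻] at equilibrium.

1.82×10⁻⁹ M

Pb₃(PO₄)₂(s) ⇌ 3 Pb²⁺(aq) + 2 PO₄³⁻(aq)
Call the molar solubility s, so that [Pb²⁺] = 3s and [PO₄³⁻] = 2s.
Ksp = [Pb²⁺]^3[PO₄³⁻]^2 = (3s)^3 · (2s)^2 = 108s^5 = 6.66×10⁻⁴⁴
s = 9.08×10⁻¹⁰ mol/L
[PO₄³⁻] = 2s = 1.82×10⁻⁹ mol/L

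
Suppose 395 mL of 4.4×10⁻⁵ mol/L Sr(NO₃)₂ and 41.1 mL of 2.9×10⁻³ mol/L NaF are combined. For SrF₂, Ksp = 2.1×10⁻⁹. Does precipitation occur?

The combined volume is 436.1 mL.
[Sr²⁺] = (4.4×10⁻⁵)(395)/436.1 = 4.0×10⁻⁵ mol/L
[F⁻] = (2.9×10⁻³)(41.1)/436.1 = 2.7×10⁻⁴ mol/L
Q = [Sr²⁺][F⁻]^2 = 3.0×10⁻¹²
Since Q (3.0×10⁻¹²) is less than Ksp (2.1×10⁻⁹), no SrF₂ precipitates.

No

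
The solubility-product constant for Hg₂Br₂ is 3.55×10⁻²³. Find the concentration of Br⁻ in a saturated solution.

4.14×10⁻⁸ M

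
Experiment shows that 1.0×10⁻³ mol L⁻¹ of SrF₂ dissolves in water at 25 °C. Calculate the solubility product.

SrF₂(s) ⇌ Sr²⁺(aq) + 2 F⁻(aq)
Let s be the molar solubility. Then [Sr²⁺] = s and [F⁻] = 2s.
Ksp = [Sr²⁺][F⁻]^2 = s · (2s)^2 = 4s^3
Ksp = 4 × (1.0×10⁻³)^3 = 4.0×10⁻⁹

Ksp = 4.0×10⁻⁹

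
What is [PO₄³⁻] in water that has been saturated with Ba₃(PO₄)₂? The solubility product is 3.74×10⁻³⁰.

Ba₃(PO₄)₂(s) ⇌ 3 Ba²⁺(aq) + 2 PO₄³⁻(aq)
Call the molar solubility s, so that [Ba²⁺] = 3s and [PO₄³⁻] = 2s.
Ksp = [Ba²⁺]^3[PO₄³⁻]^2 = (3s)^3 · (2s)^2 = 108s^5 = 3.74×10⁻³⁰
s = 5.10×10⁻⁷ mol L⁻¹
[PO₄³⁻] = 2s = 1.02×10⁻⁶ mol L⁻¹

1.02×10⁻⁶ M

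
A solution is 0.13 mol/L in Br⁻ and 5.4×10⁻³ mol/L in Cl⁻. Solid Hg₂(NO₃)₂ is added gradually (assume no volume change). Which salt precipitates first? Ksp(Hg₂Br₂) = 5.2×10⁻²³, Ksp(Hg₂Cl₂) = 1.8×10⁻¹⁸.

Hg₂Br₂

A salt starts to precipitate once the ion product Q reaches its Ksp.
For Hg₂Br₂: [Hg₂²⁺] = (Ksp/[Br⁻]^2) = 3.1×10⁻²¹ mol/L
For Hg₂Cl₂: [Hg₂²⁺] = (Ksp/[Cl⁻]^2) = 6.2×10⁻¹⁴ mol/L
Since Hg₂Br₂ needs less Hg₂²⁺ to reach saturation, it precipitates first.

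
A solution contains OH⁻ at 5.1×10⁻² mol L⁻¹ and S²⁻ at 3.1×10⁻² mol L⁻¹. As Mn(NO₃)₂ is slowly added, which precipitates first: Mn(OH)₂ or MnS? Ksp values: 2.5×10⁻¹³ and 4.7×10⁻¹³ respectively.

MnS

The threshold for precipitation is Q = Ksp.
For Mn(OH)₂: [Mn²⁺] = (Ksp/[OH⁻]^2) = 9.6×10⁻¹¹ mol L⁻¹
For MnS: [Mn²⁺] = (Ksp/[S²⁻]) = 1.5×10⁻¹¹ mol L⁻¹
MnS requires the lower [Mn²⁺], so it precipitates first.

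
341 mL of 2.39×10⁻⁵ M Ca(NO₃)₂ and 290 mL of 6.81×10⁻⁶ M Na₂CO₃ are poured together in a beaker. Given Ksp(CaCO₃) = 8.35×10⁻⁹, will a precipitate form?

No

The combined volume is 631 mL.
[Ca²⁺] = (2.39×10⁻⁵)(341)/631 = 1.29×10⁻⁵ M
[CO₃²⁻] = (6.81×10⁻⁶)(290)/631 = 3.13×10⁻⁶ M
Q = [Ca²⁺][CO₃²⁻] = 4.04×10⁻¹¹
Since Q (4.04×10⁻¹¹) is less than Ksp (8.35×10⁻⁹), no CaCO₃ precipitates.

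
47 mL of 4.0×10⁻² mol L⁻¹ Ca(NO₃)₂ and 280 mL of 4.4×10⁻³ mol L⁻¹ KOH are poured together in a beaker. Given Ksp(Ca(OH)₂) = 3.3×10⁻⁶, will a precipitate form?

The combined volume is 327 mL.
[Ca²⁺] = (4.0×10⁻²)(47)/327 = 5.7×10⁻³ mol L⁻¹
[OH⁻] = (4.4×10⁻³)(280)/327 = 3.8×10⁻³ mol L⁻¹
Q = [Ca²⁺][OH⁻]^2 = 8.2×10⁻⁸
Q < Ksp (8.2×10⁻⁸ vs 3.3×10⁻⁶); the solution remains unsaturated and no precipitate forms.

No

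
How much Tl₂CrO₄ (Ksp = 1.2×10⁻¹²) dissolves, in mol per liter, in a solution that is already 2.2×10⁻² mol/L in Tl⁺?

Tl₂CrO₄(s) ⇌ 2 Tl⁺(aq) + CrO₄²⁻(aq)
Let s be the solubility of Tl₂CrO₄ here. The common ion gives [Tl⁺] ≈ 2.2×10⁻² mol/L, and [CrO₄²⁻] = s.
Ksp = [Tl⁺]^2[CrO₄²⁻] = (2.2×10⁻²)^2s
s = 1.2×10⁻¹² / (2.2×10⁻²)^2 = 2.5×10⁻⁹
s = 2.5×10⁻⁹ mol/L

2.5×10⁻⁹ M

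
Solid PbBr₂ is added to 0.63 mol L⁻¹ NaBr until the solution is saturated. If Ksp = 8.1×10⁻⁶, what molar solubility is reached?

2.0×10⁻⁵ M

PbBr₂(s) ⇌ Pb²⁺(aq) + 2 Br⁻(aq)
Let s be the solubility of PbBr₂ here. The common ion gives [Br⁻] ≈ 0.63 mol L⁻¹, and [Pb²⁺] = s.
Ksp = [Pb²⁺][Br⁻]^2 = s(0.63)^2
s = 8.1×10⁻⁶ / (0.63)^2 = 2.0×10⁻⁵
s = 2.0×10⁻⁵ mol L⁻¹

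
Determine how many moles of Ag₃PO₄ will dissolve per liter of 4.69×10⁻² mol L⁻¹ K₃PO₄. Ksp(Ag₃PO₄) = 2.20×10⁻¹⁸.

1.20×10⁻⁶ M

Ag₃PO₄(s) ⇌ 3 Ag⁺(aq) + PO₄³⁻(aq)
With PO₄³⁻ already at 4.69×10⁻² mol L⁻¹ and s small, take [PO₄³⁻] ≈ 4.69×10⁻² mol L⁻¹ and [Ag⁺] = 3s.
Ksp = [Ag⁺]^3[PO₄³⁻] = (3s)^3(4.69×10⁻²)
(3s)^3 = 2.20×10⁻¹⁸ / (4.69×10⁻²) = 4.69×10⁻¹⁷
s = 1.20×10⁻⁶ mol L⁻¹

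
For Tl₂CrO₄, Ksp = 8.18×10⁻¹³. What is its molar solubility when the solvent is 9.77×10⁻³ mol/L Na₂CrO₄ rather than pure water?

4.58×10⁻⁶ M

Tl₂CrO₄(s) ⇌ 2 Tl⁺(aq) + CrO₄²⁻(aq)
Let s be the solubility of Tl₂CrO₄ here. The common ion gives [CrO₄²⁻] ≈ 9.77×10⁻³ mol/L, and [Tl⁺] = 2s.
Ksp = [Tl⁺]^2[CrO₄²⁻] = (2s)^2(9.77×10⁻³)
(2s)^2 = 8.18×10⁻¹³ / (9.77×10⁻³) = 8.37×10⁻¹¹
s = 4.58×10⁻⁶ mol/L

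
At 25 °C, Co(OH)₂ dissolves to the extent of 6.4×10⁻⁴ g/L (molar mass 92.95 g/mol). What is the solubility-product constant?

Ksp = 1.3×10⁻¹⁵

Molar solubility s = (6.4×10⁻⁴ g/L) / (92.95 g/mol) = 6.885×10⁻⁶ mol/L
Co(OH)₂(s) ⇌ Co²⁺(aq) + 2 OH⁻(aq)
With molar solubility s: [Co²⁺] = s, [OH⁻] = 2s.
Ksp = [Co²⁺][OH⁻]^2 = s · (2s)^2 = 4s^3
Ksp = 4 × (6.885×10⁻⁶)^3 = 1.3×10⁻¹⁵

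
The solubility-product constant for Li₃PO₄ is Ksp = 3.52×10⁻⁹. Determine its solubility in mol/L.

3.38×10⁻³ M

Li₃PO₄(s) ⇌ 3 Li⁺(aq) + PO₄³⁻(aq)
Let s be the molar solubility. Then [Li⁺] = 3s and [PO₄³⁻] = s.
Ksp = [Li⁺]^3[PO₄³⁻] = (3s)^3 · s = 27s^4
27s^4 = 3.52×10⁻⁹  ⇒  s^4 = 1.30×10⁻¹⁰
Taking the 4th root, s = 3.38×10⁻³ M.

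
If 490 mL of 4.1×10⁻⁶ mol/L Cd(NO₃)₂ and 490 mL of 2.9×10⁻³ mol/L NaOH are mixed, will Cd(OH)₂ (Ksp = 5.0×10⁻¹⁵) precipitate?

Yes

After mixing, V = 490 mL + 490 mL = 980 mL.
[Cd²⁺] = (4.1×10⁻⁶)(490)/980 = 2.1×10⁻⁶ mol/L
[OH⁻] = (2.9×10⁻³)(490)/980 = 1.5×10⁻³ mol/L
Q = [Cd²⁺][OH⁻]^2 = 4.3×10⁻¹²
Because Q > Ksp (4.3×10⁻¹² vs 5.0×10⁻¹⁵), a precipitate of Cd(OH)₂ forms.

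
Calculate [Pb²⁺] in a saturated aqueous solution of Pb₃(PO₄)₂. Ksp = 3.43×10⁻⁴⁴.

Pb₃(PO₄)₂(s) ⇌ 3 Pb²⁺(aq) + 2 PO₄³⁻(aq)
With molar solubility s: [Pb²⁺] = 3s, [PO₄³⁻] = 2s.
Ksp = [Pb²⁺]^3[PO₄³⁻]^2 = (3s)^3 · (2s)^2 = 108s^5 = 3.43×10⁻⁴⁴
s = 7.95×10⁻¹⁰ mol L⁻¹
[Pb²⁺] = 3s = 2.39×10⁻⁹ mol L⁻¹

2.39×10⁻⁹ M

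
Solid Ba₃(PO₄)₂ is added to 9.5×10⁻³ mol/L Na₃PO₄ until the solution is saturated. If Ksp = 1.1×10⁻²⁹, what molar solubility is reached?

1.7×10⁻⁹ M

Ba₃(PO₄)₂(s) ⇌ 3 Ba²⁺(aq) + 2 PO₄³⁻(aq)
The solution already contains PO₄³⁻ at 9.5×10⁻³ mol/L. Let s be the molar solubility of Ba₃(PO₄)₂.
[PO₄³⁻] ≈ 9.5×10⁻³ mol/L (common ion dominates); [Ba²⁺] = 3s.
Ksp = [Ba²⁺]^3[PO₄³⁻]^2 = (3s)^3(9.5×10⁻³)^2
(3s)^3 = 1.1×10⁻²⁹ / (9.5×10⁻³)^2 = 1.2×10⁻²⁵
s = 1.7×10⁻⁹ mol/L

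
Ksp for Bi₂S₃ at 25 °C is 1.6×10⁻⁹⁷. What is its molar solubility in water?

Bi₂S₃(s) ⇌ 2 Bi³⁺(aq) + 3 S²⁻(aq)
With molar solubility s: [Bi³⁺] = 2s, [S²⁻] = 3s.
Ksp = [Bi³⁺]^2[S²⁻]^3 = (2s)^2 · (3s)^3 = 108s^5
108s^5 = 1.6×10⁻⁹⁷  ⇒  s^5 = 1.5×10⁻⁹⁹
s = 1.7×10⁻²⁰ mol/L

1.7×10⁻²⁰ M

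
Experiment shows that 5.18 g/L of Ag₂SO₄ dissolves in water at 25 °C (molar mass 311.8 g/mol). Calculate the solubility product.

Molar solubility s = (5.18 g/L) / (311.8 g/mol) = 1.6613×10⁻² mol/L
Ag₂SO₄(s) ⇌ 2 Ag⁺(aq) + SO₄²⁻(aq)
If s mol/L of Ag₂SO₄ dissolves, [Ag⁺] = 2s and [SO₄²⁻] = s.
Ksp = [Ag⁺]^2[SO₄²⁻] = (2s)^2 · s = 4s^3
Ksp = 4 × (1.6613×10⁻²)^3 = 1.83×10⁻⁵

Ksp = 1.83×10⁻⁵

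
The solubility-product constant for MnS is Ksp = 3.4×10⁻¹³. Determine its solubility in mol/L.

MnS(s) ⇌ Mn²⁺(aq) + S²⁻(aq)
Call the molar solubility s, so that [Mn²⁺] = s and [S²⁻] = s.
Ksp = [Mn²⁺][S²⁻] = s · s = s^2
s^2 = 3.4×10⁻¹³
Taking the 2nd root, s = 5.8×10⁻⁷ mol L⁻¹.

5.8×10⁻⁷ M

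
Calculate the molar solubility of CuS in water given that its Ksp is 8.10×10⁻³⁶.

2.85×10⁻¹⁸ M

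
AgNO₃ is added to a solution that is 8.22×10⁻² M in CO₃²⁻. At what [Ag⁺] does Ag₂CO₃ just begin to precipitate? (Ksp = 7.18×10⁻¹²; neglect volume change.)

Precipitation begins when Q = Ksp.
Ag₂CO₃(s) ⇌ 2 Ag⁺(aq) + CO₃²⁻(aq)
Ksp = [Ag⁺]^2[CO₃²⁻] = [Ag⁺]^2(8.22×10⁻²)
[Ag⁺]^2 = 7.18×10⁻¹² / (8.22×10⁻²) = 8.73×10⁻¹¹
[Ag⁺] = 9.35×10⁻⁶ M

9.35×10⁻⁶ M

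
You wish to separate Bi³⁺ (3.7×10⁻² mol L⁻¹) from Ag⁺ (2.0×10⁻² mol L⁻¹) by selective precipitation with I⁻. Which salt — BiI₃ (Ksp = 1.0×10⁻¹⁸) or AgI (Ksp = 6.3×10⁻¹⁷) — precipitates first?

Each salt precipitates once Q = Ksp for that salt.
For BiI₃: [I⁻] = (Ksp/[Bi³⁺])^(1/3) = 3.0×10⁻⁶ mol L⁻¹
For AgI: [I⁻] = (Ksp/[Ag⁺]) = 3.2×10⁻¹⁵ mol L⁻¹
AgI requires the lower [I⁻], so it precipitates first.

AgI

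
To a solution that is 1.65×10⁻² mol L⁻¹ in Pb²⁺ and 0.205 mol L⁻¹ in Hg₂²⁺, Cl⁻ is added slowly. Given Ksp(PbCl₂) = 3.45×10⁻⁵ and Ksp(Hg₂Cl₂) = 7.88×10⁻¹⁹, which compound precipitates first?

Hg₂Cl₂

Precipitation of each salt begins when its ion product equals Ksp.
For PbCl₂: [Cl⁻] = (Ksp/[Pb²⁺])^(1/2) = 4.57×10⁻² mol L⁻¹
For Hg₂Cl₂: [Cl⁻] = (Ksp/[Hg₂²⁺])^(1/2) = 1.96×10⁻⁹ mol L⁻¹
Hg₂Cl₂ requires the lower [Cl⁻], so it precipitates first.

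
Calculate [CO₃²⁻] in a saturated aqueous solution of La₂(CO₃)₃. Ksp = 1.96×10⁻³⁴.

La₂(CO₃)₃(s) ⇌ 2 La³⁺(aq) + 3 CO₃²⁻(aq)
Call the molar solubility s, so that [La³⁺] = 2s and [CO₃²⁻] = 3s.
Ksp = [La³⁺]^2[CO₃²⁻]^3 = (2s)^2 · (3s)^3 = 108s^5 = 1.96×10⁻³⁴
s = 7.11×10⁻⁸ M
[CO₃²⁻] = 3s = 2.13×10⁻⁷ M

2.13×10⁻⁷ M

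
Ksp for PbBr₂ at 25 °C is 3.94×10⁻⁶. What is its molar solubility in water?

PbBr₂(s) ⇌ Pb²⁺(aq) + 2 Br⁻(aq)
Call the molar solubility s, so that [Pb²⁺] = s and [Br⁻] = 2s.
Ksp = [Pb²⁺][Br⁻]^2 = s · (2s)^2 = 4s^3
4s^3 = 3.94×10⁻⁶  ⇒  s^3 = 9.85×10⁻⁷
Taking the 3rd root, s = 9.95×10⁻³ mol L⁻¹.

9.95×10⁻³ M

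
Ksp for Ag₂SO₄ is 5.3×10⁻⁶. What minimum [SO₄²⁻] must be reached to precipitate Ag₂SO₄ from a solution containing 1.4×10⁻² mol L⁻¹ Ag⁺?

2.7×10⁻² M

The threshold for precipitation is Q = Ksp.
Ag₂SO₄(s) ⇌ 2 Ag⁺(aq) + SO₄²⁻(aq)
Ksp = [Ag⁺]^2[SO₄²⁻] = [SO₄²⁻](1.4×10⁻²)^2
[SO₄²⁻] = 5.3×10⁻⁶ / (1.4×10⁻²)^2 = 2.7×10⁻²
[SO₄²⁻] = 2.7×10⁻² mol L⁻¹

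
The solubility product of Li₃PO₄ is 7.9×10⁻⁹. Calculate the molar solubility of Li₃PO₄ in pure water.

Li₃PO₄(s) ⇌ 3 Li⁺(aq) + PO₄³⁻(aq)
If s mol/L of Li₃PO₄ dissolves, [Li⁺] = 3s and [PO₄³⁻] = s.
Ksp = [Li⁺]^3[PO₄³⁻] = (3s)^3 · s = 27s^4
27s^4 = 7.9×10⁻⁹  ⇒  s^4 = 2.9×10⁻¹⁰
s = 4.1×10⁻³ M

4.1×10⁻³ M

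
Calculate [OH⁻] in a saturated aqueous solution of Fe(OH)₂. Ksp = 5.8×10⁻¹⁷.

4.9×10⁻⁶ M

Fe(OH)₂(s) ⇌ Fe²⁺(aq) + 2 OH⁻(aq)
If s mol/L of Fe(OH)₂ dissolves, [Fe²⁺] = s and [OH⁻] = 2s.
Ksp = [Fe²⁺][OH⁻]^2 = s · (2s)^2 = 4s^3 = 5.8×10⁻¹⁷
s = 2.4×10⁻⁶ mol/L
[OH⁻] = 2s = 4.9×10⁻⁶ mol/L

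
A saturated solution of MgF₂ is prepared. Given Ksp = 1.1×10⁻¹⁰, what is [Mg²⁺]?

3.0×10⁻⁴ M

MgF₂(s) ⇌ Mg²⁺(aq) + 2 F⁻(aq)
For each mole of MgF₂ that dissolves per liter, [Mg²⁺] = s and [F⁻] = 2s; let s denote this solubility.
Ksp = [Mg²⁺][F⁻]^2 = s · (2s)^2 = 4s^3 = 1.1×10⁻¹⁰
s = 3.0×10⁻⁴ mol/L
[Mg²⁺] = s = 3.0×10⁻⁴ mol/L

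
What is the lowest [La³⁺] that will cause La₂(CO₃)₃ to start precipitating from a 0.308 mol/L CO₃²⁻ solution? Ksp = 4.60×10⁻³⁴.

1.25×10⁻¹⁶ M

Each salt precipitates once Q = Ksp for that salt.
La₂(CO₃)₃(s) ⇌ 2 La³⁺(aq) + 3 CO₃²⁻(aq)
Ksp = [La³⁺]^2[CO₃²⁻]^3 = [La³⁺]^2(0.308)^3
[La³⁺]^2 = 4.60×10⁻³⁴ / (0.308)^3 = 1.57×10⁻³²
[La³⁺] = 1.25×10⁻¹⁶ mol/L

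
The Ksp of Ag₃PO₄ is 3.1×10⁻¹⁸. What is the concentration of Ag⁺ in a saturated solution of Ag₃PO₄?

5.5×10⁻⁵ M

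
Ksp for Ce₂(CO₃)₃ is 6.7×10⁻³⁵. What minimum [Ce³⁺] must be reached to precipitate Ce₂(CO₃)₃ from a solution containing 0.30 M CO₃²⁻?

Precipitation begins when Q = Ksp.
Ce₂(CO₃)₃(s) ⇌ 2 Ce³⁺(aq) + 3 CO₃²⁻(aq)
Ksp = [Ce³⁺]^2[CO₃²⁻]^3 = [Ce³⁺]^2(0.30)^3
[Ce³⁺]^2 = 6.7×10⁻³⁵ / (0.30)^3 = 2.5×10⁻³³
[Ce³⁺] = 5.0×10⁻¹⁷ M

5.0×10⁻¹⁷ M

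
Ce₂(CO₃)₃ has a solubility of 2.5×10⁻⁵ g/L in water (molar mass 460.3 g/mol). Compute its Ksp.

Molar solubility s = (2.5×10⁻⁵ g/L) / (460.3 g/mol) = 5.431×10⁻⁸ mol/L
Ce₂(CO₃)₃(s) ⇌ 2 Ce³⁺(aq) + 3 CO₃²⁻(aq)
With molar solubility s: [Ce³⁺] = 2s, [CO₃²⁻] = 3s.
Ksp = [Ce³⁺]^2[CO₃²⁻]^3 = (2s)^2 · (3s)^3 = 108s^5
Ksp = 108 × (5.431×10⁻⁸)^5 = 5.1×10⁻³⁵

Ksp = 5.1×10⁻³⁵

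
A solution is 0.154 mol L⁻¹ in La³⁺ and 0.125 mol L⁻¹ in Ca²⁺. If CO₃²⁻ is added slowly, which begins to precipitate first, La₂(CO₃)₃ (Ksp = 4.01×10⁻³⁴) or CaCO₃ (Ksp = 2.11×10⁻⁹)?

La₂(CO₃)₃

Each salt precipitates once Q = Ksp for that salt.
For La₂(CO₃)₃: [CO₃²⁻] = (Ksp/[La³⁺]^2)^(1/3) = 2.57×10⁻¹¹ mol L⁻¹
For CaCO₃: [CO₃²⁻] = (Ksp/[Ca²⁺]) = 1.69×10⁻⁸ mol L⁻¹
The smaller threshold [CO₃²⁻] is reached first, so La₂(CO₃)₃ precipitates first.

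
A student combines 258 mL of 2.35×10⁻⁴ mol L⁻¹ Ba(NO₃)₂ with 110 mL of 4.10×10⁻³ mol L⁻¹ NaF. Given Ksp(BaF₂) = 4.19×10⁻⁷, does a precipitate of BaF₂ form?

Total volume after mixing = 258 + 110 = 368 mL.
[Ba²⁺] = (2.35×10⁻⁴)(258)/368 = 1.65×10⁻⁴ mol L⁻¹
[F⁻] = (4.10×10⁻³)(110)/368 = 1.23×10⁻³ mol L⁻¹
Q = [Ba²⁺][F⁻]^2 = 2.47×10⁻¹⁰
Q < Ksp (2.47×10⁻¹⁰ vs 4.19×10⁻⁷); the solution remains unsaturated and no precipitate forms.

No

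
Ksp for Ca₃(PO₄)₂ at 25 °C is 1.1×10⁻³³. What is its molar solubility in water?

1.0×10⁻⁷ M

Ca₃(PO₄)₂(s) ⇌ 3 Ca²⁺(aq) + 2 PO₄³⁻(aq)
Let s be the molar solubility. Then [Ca²⁺] = 3s and [PO₄³⁻] = 2s.
Ksp = [Ca²⁺]^3[PO₄³⁻]^2 = (3s)^3 · (2s)^2 = 108s^5
108s^5 = 1.1×10⁻³³  ⇒  s^5 = 1.0×10⁻³⁵
s = (1.0×10⁻³⁵)^(1/5) = 1.0×10⁻⁷ M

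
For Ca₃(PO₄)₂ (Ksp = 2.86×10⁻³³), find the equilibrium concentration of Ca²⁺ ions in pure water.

3.65×10⁻⁷ M

Ca₃(PO₄)₂(s) ⇌ 3 Ca²⁺(aq) + 2 PO₄³⁻(aq)
With molar solubility s: [Ca²⁺] = 3s, [PO₄³⁻] = 2s.
Ksp = [Ca²⁺]^3[PO₄³⁻]^2 = (3s)^3 · (2s)^2 = 108s^5 = 2.86×10⁻³³
s = 1.22×10⁻⁷ M
[Ca²⁺] = 3s = 3.65×10⁻⁷ M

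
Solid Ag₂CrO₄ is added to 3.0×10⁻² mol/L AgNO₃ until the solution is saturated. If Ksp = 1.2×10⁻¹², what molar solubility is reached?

Ag₂CrO₄(s) ⇌ 2 Ag⁺(aq) + CrO₄²⁻(aq)
The solution already contains Ag⁺ at 3.0×10⁻² mol/L. Let s be the molar solubility of Ag₂CrO₄.
[Ag⁺] ≈ 3.0×10⁻² mol/L (common ion dominates); [CrO₄²⁻] = s.
Ksp = [Ag⁺]^2[CrO₄²⁻] = (3.0×10⁻²)^2s
s = 1.2×10⁻¹² / (3.0×10⁻²)^2 = 1.3×10⁻⁹
s = 1.3×10⁻⁹ mol/L

1.3×10⁻⁹ M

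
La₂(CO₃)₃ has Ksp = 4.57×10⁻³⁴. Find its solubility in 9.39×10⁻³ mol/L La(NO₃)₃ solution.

5.77×10⁻¹¹ M

La₂(CO₃)₃(s) ⇌ 2 La³⁺(aq) + 3 CO₃²⁻(aq)
With La³⁺ already at 9.39×10⁻³ mol/L and s small, take [La³⁺] ≈ 9.39×10⁻³ mol/L and [CO₃²⁻] = 3s.
Ksp = [La³⁺]^2[CO₃²⁻]^3 = (9.39×10⁻³)^2(3s)^3
(3s)^3 = 4.57×10⁻³⁴ / (9.39×10⁻³)^2 = 5.18×10⁻³⁰
s = 5.77×10⁻¹¹ mol/L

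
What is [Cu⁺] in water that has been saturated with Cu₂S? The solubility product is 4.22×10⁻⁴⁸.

2.04×10⁻¹⁶ M

Cu₂S(s) ⇌ 2 Cu⁺(aq) + S²⁻(aq)
For each mole of Cu₂S that dissolves per liter, [Cu⁺] = 2s and [S²⁻] = s; let s denote this solubility.
Ksp = [Cu⁺]^2[S²⁻] = (2s)^2 · s = 4s^3 = 4.22×10⁻⁴⁸
s = 1.02×10⁻¹⁶ M
[Cu⁺] = 2s = 2.04×10⁻¹⁶ M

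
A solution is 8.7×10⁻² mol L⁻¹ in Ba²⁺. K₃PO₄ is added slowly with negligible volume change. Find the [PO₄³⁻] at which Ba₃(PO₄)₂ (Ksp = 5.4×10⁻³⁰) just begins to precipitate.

9.1×10⁻¹⁴ M

A salt starts to precipitate once the ion product Q reaches its Ksp.
Ba₃(PO₄)₂(s) ⇌ 3 Ba²⁺(aq) + 2 PO₄³⁻(aq)
Ksp = [Ba²⁺]^3[PO₄³⁻]^2 = [PO₄³⁻]^2(8.7×10⁻²)^3
[PO₄³⁻]^2 = 5.4×10⁻³⁰ / (8.7×10⁻²)^3 = 8.2×10⁻²⁷
[PO₄³⁻] = 9.1×10⁻¹⁴ mol L⁻¹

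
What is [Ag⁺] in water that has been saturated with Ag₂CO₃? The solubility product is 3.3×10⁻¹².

1.9×10⁻⁴ M

Ag₂CO₃(s) ⇌ 2 Ag⁺(aq) + CO₃²⁻(aq)
If s mol/L of Ag₂CO₃ dissolves, [Ag⁺] = 2s and [CO₃²⁻] = s.
Ksp = [Ag⁺]^2[CO₃²⁻] = (2s)^2 · s = 4s^3 = 3.3×10⁻¹²
s = 9.4×10⁻⁵ mol L⁻¹
[Ag⁺] = 2s = 1.9×10⁻⁴ mol L⁻¹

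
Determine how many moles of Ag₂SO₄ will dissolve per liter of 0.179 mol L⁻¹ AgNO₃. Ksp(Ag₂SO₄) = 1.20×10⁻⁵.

3.75×10⁻⁴ M

Ag₂SO₄(s) ⇌ 2 Ag⁺(aq) + SO₄²⁻(aq)
Ag⁺ is already present at 0.179 mol L⁻¹. If s mol/L of Ag₂SO₄ dissolves, [SO₄²⁻] = s while [Ag⁺] ≈ 0.179 mol L⁻¹.
Ksp = [Ag⁺]^2[SO₄²⁻] = (0.179)^2s
s = 1.20×10⁻⁵ / (0.179)^2 = 3.75×10⁻⁴
s = 3.75×10⁻⁴ mol L⁻¹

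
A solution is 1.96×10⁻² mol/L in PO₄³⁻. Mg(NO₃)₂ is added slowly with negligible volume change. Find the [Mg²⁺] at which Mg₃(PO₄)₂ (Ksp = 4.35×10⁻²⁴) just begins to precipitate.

2.25×10⁻⁷ M

A salt starts to precipitate once the ion product Q reaches its Ksp.
Mg₃(PO₄)₂(s) ⇌ 3 Mg²⁺(aq) + 2 PO₄³⁻(aq)
Ksp = [Mg²⁺]^3[PO₄³⁻]^2 = [Mg²⁺]^3(1.96×10⁻²)^2
[Mg²⁺]^3 = 4.35×10⁻²⁴ / (1.96×10⁻²)^2 = 1.13×10⁻²⁰
[Mg²⁺] = 2.25×10⁻⁷ mol/L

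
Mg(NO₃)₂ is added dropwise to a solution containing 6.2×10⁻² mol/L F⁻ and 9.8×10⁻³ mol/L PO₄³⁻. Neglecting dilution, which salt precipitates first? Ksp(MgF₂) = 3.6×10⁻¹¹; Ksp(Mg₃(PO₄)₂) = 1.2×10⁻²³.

Precipitation of each salt begins when its ion product equals Ksp.
For MgF₂: [Mg²⁺] = (Ksp/[F⁻]^2) = 9.4×10⁻⁹ mol/L
For Mg₃(PO₄)₂: [Mg²⁺] = (Ksp/[PO₄³⁻]^2)^(1/3) = 5.0×10⁻⁷ mol/L
The smaller threshold [Mg²⁺] is reached first, so MgF₂ precipitates first.

MgF₂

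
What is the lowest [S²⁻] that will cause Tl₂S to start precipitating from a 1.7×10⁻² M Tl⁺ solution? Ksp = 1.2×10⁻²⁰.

4.2×10⁻¹⁷ M

Precipitation begins when Q = Ksp.
Tl₂S(s) ⇌ 2 Tl⁺(aq) + S²⁻(aq)
Ksp = [Tl⁺]^2[S²⁻] = [S²⁻](1.7×10⁻²)^2
[S²⁻] = 1.2×10⁻²⁰ / (1.7×10⁻²)^2 = 4.2×10⁻¹⁷
[S²⁻] = 4.2×10⁻¹⁷ M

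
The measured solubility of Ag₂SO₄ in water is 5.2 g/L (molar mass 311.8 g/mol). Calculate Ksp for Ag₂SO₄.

Convert to molarity: s = 5.2 / 311.8 = 1.668×10⁻² mol/L
Ag₂SO₄(s) ⇌ 2 Ag⁺(aq) + SO₄²⁻(aq)
Call the molar solubility s, so that [Ag⁺] = 2s and [SO₄²⁻] = s.
Ksp = [Ag⁺]^2[SO₄²⁻] = (2s)^2 · s = 4s^3
Ksp = 4 × (1.668×10⁻²)^3 = 1.9×10⁻⁵

Ksp = 1.9×10⁻⁵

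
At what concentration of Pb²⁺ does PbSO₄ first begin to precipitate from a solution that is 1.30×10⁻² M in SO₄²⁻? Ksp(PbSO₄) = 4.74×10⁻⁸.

3.65×10⁻⁶ M

A salt starts to precipitate once the ion product Q reaches its Ksp.
PbSO₄(s) ⇌ Pb²⁺(aq) + SO₄²⁻(aq)
Ksp = [Pb²⁺][SO₄²⁻] = [Pb²⁺](1.30×10⁻²)
[Pb²⁺] = 4.74×10⁻⁸ / (1.30×10⁻²) = 3.65×10⁻⁶
[Pb²⁺] = 3.65×10⁻⁶ M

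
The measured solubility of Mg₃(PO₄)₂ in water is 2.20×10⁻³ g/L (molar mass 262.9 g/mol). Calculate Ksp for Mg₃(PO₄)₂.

Convert to molarity: s = 2.20×10⁻³ / 262.9 = 8.3682×10⁻⁶ mol/L
Mg₃(PO₄)₂(s) ⇌ 3 Mg²⁺(aq) + 2 PO₄³⁻(aq)
For each mole of Mg₃(PO₄)₂ that dissolves per liter, [Mg²⁺] = 3s and [PO₄³⁻] = 2s; let s denote this solubility.
Ksp = [Mg²⁺]^3[PO₄³⁻]^2 = (3s)^3 · (2s)^2 = 108s^5
Ksp = 108 × (8.3682×10⁻⁶)^5 = 4.43×10⁻²⁴

Ksp = 4.43×10⁻²⁴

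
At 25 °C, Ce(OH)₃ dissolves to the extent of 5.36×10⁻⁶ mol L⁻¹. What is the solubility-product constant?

Ksp = 2.23×10⁻²⁰

Ce(OH)₃(s) ⇌ Ce³⁺(aq) + 3 OH⁻(aq)
If s mol/L of Ce(OH)₃ dissolves, [Ce³⁺] = s and [OH⁻] = 3s.
Ksp = [Ce³⁺][OH⁻]^3 = s · (3s)^3 = 27s^4
Ksp = 27 × (5.36×10⁻⁶)^4 = 2.23×10⁻²⁰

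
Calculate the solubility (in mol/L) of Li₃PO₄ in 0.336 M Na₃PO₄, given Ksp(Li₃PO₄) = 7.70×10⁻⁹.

9.47×10⁻⁴ M

Li₃PO₄(s) ⇌ 3 Li⁺(aq) + PO₄³⁻(aq)
PO₄³⁻ is already present at 0.336 M. If s mol/L of Li₃PO₄ dissolves, [Li⁺] = 3s while [PO₄³⁻] ≈ 0.336 M.
Ksp = [Li⁺]^3[PO₄³⁻] = (3s)^3(0.336)
(3s)^3 = 7.70×10⁻⁹ / (0.336) = 2.29×10⁻⁸
s = 9.47×10⁻⁴ M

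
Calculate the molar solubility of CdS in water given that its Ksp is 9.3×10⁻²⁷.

9.6×10⁻¹⁴ M

CdS(s) ⇌ Cd²⁺(aq) + S²⁻(aq)
If s mol/L of CdS dissolves, [Cd²⁺] = s and [S²⁻] = s.
Ksp = [Cd²⁺][S²⁻] = s · s = s^2
s^2 = 9.3×10⁻²⁷
s = (9.3×10⁻²⁷)^(1/2) = 9.6×10⁻¹⁴ M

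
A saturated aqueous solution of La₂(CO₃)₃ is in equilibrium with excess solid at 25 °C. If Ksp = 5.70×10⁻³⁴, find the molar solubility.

8.80×10⁻⁸ M

La₂(CO₃)₃(s) ⇌ 2 La³⁺(aq) + 3 CO₃²⁻(aq)
For each mole of La₂(CO₃)₃ that dissolves per liter, [La³⁺] = 2s and [CO₃²⁻] = 3s; let s denote this solubility.
Ksp = [La³⁺]^2[CO₃²⁻]^3 = (2s)^2 · (3s)^3 = 108s^5
108s^5 = 5.70×10⁻³⁴  ⇒  s^5 = 5.28×10⁻³⁶
s = (5.28×10⁻³⁶)^(1/5) = 8.80×10⁻⁸ M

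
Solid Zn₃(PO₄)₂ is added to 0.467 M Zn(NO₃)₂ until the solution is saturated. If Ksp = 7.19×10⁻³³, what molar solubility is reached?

1.33×10⁻¹⁶ M

Zn₃(PO₄)₂(s) ⇌ 3 Zn²⁺(aq) + 2 PO₄³⁻(aq)
The solution already contains Zn²⁺ at 0.467 M. Let s be the molar solubility of Zn₃(PO₄)₂.
[Zn²⁺] ≈ 0.467 M (common ion dominates); [PO₄³⁻] = 2s.
Ksp = [Zn²⁺]^3[PO₄³⁻]^2 = (0.467)^3(2s)^2
(2s)^2 = 7.19×10⁻³³ / (0.467)^3 = 7.06×10⁻³²
s = 1.33×10⁻¹⁶ M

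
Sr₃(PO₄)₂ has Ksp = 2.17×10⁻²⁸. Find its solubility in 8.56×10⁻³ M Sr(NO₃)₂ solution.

9.30×10⁻¹² M

Sr₃(PO₄)₂(s) ⇌ 3 Sr²⁺(aq) + 2 PO₄³⁻(aq)
Sr²⁺ is already present at 8.56×10⁻³ M. If s mol/L of Sr₃(PO₄)₂ dissolves, [PO₄³⁻] = 2s while [Sr²⁺] ≈ 8.56×10⁻³ M.
Ksp = [Sr²⁺]^3[PO₄³⁻]^2 = (8.56×10⁻³)^3(2s)^2
(2s)^2 = 2.17×10⁻²⁸ / (8.56×10⁻³)^3 = 3.46×10⁻²²
s = 9.30×10⁻¹² M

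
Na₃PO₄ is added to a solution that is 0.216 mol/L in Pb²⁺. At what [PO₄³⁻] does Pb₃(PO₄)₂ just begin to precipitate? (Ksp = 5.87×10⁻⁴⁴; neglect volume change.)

2.41×10⁻²¹ M

Each salt precipitates once Q = Ksp for that salt.
Pb₃(PO₄)₂(s) ⇌ 3 Pb²⁺(aq) + 2 PO₄³⁻(aq)
Ksp = [Pb²⁺]^3[PO₄³⁻]^2 = [PO₄³⁻]^2(0.216)^3
[PO₄³⁻]^2 = 5.87×10⁻⁴⁴ / (0.216)^3 = 5.82×10⁻⁴²
[PO₄³⁻] = 2.41×10⁻²¹ mol/L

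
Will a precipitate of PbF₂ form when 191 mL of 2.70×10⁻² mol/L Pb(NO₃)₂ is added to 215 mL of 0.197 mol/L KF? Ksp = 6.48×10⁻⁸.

Yes

Total volume after mixing = 191 + 215 = 406 mL.
[Pb²⁺] = (2.70×10⁻²)(191)/406 = 1.27×10⁻² mol/L
[F⁻] = (0.197)(215)/406 = 0.104 mol/L
Q = [Pb²⁺][F⁻]^2 = 1.38×10⁻⁴
Q = 1.38×10⁻⁴ > Ksp = 6.48×10⁻⁸, so the solution is supersaturated and PbF₂ precipitates.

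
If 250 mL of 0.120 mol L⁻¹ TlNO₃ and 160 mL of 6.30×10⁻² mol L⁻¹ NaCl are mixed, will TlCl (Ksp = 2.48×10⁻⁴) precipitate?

Total volume after mixing = 250 + 160 = 410 mL.
[Tl⁺] = (0.120)(250)/410 = 7.32×10⁻² mol L⁻¹
[Cl⁻] = (6.30×10⁻²)(160)/410 = 2.46×10⁻² mol L⁻¹
Q = [Tl⁺][Cl⁻] = 1.80×10⁻³
Because Q > Ksp (1.80×10⁻³ vs 2.48×10⁻⁴), a precipitate of TlCl forms.

Yes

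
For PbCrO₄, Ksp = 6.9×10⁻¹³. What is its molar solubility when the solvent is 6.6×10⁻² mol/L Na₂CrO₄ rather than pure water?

PbCrO₄(s) ⇌ Pb²⁺(aq) + CrO₄²⁻(aq)
With CrO₄²⁻ already at 6.6×10⁻² mol/L and s small, take [CrO₄²⁻] ≈ 6.6×10⁻² mol/L and [Pb²⁺] = s.
Ksp = [Pb²⁺][CrO₄²⁻] = s(6.6×10⁻²)
s = 6.9×10⁻¹³ / (6.6×10⁻²) = 1.0×10⁻¹¹
s = 1.0×10⁻¹¹ mol/L

1.0×10⁻¹¹ M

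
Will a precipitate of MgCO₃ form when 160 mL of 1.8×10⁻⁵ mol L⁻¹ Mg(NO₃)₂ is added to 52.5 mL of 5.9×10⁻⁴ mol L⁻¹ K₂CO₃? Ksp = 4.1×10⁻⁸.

No

Total volume after mixing = 160 + 52.5 = 212.5 mL.
[Mg²⁺] = (1.8×10⁻⁵)(160)/212.5 = 1.4×10⁻⁵ mol L⁻¹
[CO₃²⁻] = (5.9×10⁻⁴)(52.5)/212.5 = 1.5×10⁻⁴ mol L⁻¹
Q = [Mg²⁺][CO₃²⁻] = 2.0×10⁻⁹
Since Q (2.0×10⁻⁹) is less than Ksp (4.1×10⁻⁸), no MgCO₃ precipitates.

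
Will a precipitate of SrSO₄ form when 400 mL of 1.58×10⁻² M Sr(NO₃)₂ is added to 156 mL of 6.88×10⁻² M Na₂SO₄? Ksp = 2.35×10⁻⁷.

Yes

After mixing, V = 400 mL + 156 mL = 556 mL.
[Sr²⁺] = (1.58×10⁻²)(400)/556 = 1.14×10⁻² M
[SO₄²⁻] = (6.88×10⁻²)(156)/556 = 1.93×10⁻² M
Q = [Sr²⁺][SO₄²⁻] = 2.19×10⁻⁴
Since Q (2.19×10⁻⁴) exceeds Ksp (2.35×10⁻⁷), SrSO₄ will precipitate.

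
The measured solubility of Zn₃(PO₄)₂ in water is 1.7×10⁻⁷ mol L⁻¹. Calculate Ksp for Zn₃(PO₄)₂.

Ksp = 1.5×10⁻³²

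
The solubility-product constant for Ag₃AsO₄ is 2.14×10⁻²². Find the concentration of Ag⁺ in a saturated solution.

Ag₃AsO₄(s) ⇌ 3 Ag⁺(aq) + AsO₄³⁻(aq)
Call the molar solubility s, so that [Ag⁺] = 3s and [AsO₄³⁻] = s.
Ksp = [Ag⁺]^3[AsO₄³⁻] = (3s)^3 · s = 27s^4 = 2.14×10⁻²²
s = 1.68×10⁻⁶ M
[Ag⁺] = 3s = 5.03×10⁻⁶ M

5.03×10⁻⁶ M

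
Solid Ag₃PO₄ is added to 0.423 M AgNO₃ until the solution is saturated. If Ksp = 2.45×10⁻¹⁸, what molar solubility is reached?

3.24×10⁻¹⁷ M

Ag₃PO₄(s) ⇌ 3 Ag⁺(aq) + PO₄³⁻(aq)
Let s be the solubility of Ag₃PO₄ here. The common ion gives [Ag⁺] ≈ 0.423 M, and [PO₄³⁻] = s.
Ksp = [Ag⁺]^3[PO₄³⁻] = (0.423)^3s
s = 2.45×10⁻¹⁸ / (0.423)^3 = 3.24×10⁻¹⁷
s = 3.24×10⁻¹⁷ M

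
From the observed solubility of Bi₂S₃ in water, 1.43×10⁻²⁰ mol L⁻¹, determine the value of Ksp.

Ksp = 6.46×10⁻⁹⁸

Bi₂S₃(s) ⇌ 2 Bi³⁺(aq) + 3 S²⁻(aq)
If s mol/L of Bi₂S₃ dissolves, [Bi³⁺] = 2s and [S²⁻] = 3s.
Ksp = [Bi³⁺]^2[S²⁻]^3 = (2s)^2 · (3s)^3 = 108s^5
Ksp = 108 × (1.43×10⁻²⁰)^5 = 6.46×10⁻⁹⁸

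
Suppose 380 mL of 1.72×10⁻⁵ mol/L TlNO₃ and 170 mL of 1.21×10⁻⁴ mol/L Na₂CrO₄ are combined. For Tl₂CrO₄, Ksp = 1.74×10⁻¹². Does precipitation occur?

No

The combined volume is 550 mL.
[Tl⁺] = (1.72×10⁻⁵)(380)/550 = 1.19×10⁻⁵ mol/L
[CrO₄²⁻] = (1.21×10⁻⁴)(170)/550 = 3.74×10⁻⁵ mol/L
Q = [Tl⁺]^2[CrO₄²⁻] = 5.28×10⁻¹⁵
Since Q (5.28×10⁻¹⁵) is less than Ksp (1.74×10⁻¹²), no Tl₂CrO₄ precipitates.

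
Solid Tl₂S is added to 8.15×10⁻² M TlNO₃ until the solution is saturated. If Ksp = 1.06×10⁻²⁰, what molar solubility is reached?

1.60×10⁻¹⁸ M

Tl₂S(s) ⇌ 2 Tl⁺(aq) + S²⁻(aq)
Tl⁺ is already present at 8.15×10⁻² M. If s mol/L of Tl₂S dissolves, [S²⁻] = s while [Tl⁺] ≈ 8.15×10⁻² M.
Ksp = [Tl⁺]^2[S²⁻] = (8.15×10⁻²)^2s
s = 1.06×10⁻²⁰ / (8.15×10⁻²)^2 = 1.60×10⁻¹⁸
s = 1.60×10⁻¹⁸ M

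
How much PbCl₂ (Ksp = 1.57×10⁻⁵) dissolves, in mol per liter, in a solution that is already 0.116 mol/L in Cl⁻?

1.17×10⁻³ M

PbCl₂(s) ⇌ Pb²⁺(aq) + 2 Cl⁻(aq)
Let s be the solubility of PbCl₂ here. The common ion gives [Cl⁻] ≈ 0.116 mol/L, and [Pb²⁺] = s.
Ksp = [Pb²⁺][Cl⁻]^2 = s(0.116)^2
s = 1.57×10⁻⁵ / (0.116)^2 = 1.17×10⁻³
s = 1.17×10⁻³ mol/L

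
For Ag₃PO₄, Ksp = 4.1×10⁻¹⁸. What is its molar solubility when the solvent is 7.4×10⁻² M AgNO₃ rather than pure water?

1.0×10⁻¹⁴ M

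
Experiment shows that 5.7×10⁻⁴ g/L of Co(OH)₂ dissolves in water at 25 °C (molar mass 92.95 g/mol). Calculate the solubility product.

Ksp = 9.2×10⁻¹⁶

Molar solubility s = (5.7×10⁻⁴ g/L) / (92.95 g/mol) = 6.132×10⁻⁶ mol/L
Co(OH)₂(s) ⇌ Co²⁺(aq) + 2 OH⁻(aq)
Let s be the molar solubility. Then [Co²⁺] = s and [OH⁻] = 2s.
Ksp = [Co²⁺][OH⁻]^2 = s · (2s)^2 = 4s^3
Ksp = 4 × (6.132×10⁻⁶)^3 = 9.2×10⁻¹⁶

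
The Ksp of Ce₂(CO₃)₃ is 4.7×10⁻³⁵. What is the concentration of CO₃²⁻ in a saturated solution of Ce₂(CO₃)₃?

1.6×10⁻⁷ M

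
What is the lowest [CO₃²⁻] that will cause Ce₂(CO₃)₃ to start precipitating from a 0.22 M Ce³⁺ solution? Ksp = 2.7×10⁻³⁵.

8.2×10⁻¹² M

Precipitation begins when Q = Ksp.
Ce₂(CO₃)₃(s) ⇌ 2 Ce³⁺(aq) + 3 CO₃²⁻(aq)
Ksp = [Ce³⁺]^2[CO₃²⁻]^3 = [CO₃²⁻]^3(0.22)^2
[CO₃²⁻]^3 = 2.7×10⁻³⁵ / (0.22)^2 = 5.6×10⁻³⁴
[CO₃²⁻] = 8.2×10⁻¹² M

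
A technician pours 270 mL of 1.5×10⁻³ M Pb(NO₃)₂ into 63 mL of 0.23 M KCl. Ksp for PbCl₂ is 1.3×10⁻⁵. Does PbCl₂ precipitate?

No

The combined volume is 333 mL.
[Pb²⁺] = (1.5×10⁻³)(270)/333 = 1.2×10⁻³ M
[Cl⁻] = (0.23)(63)/333 = 4.4×10⁻² M
Q = [Pb²⁺][Cl⁻]^2 = 2.3×10⁻⁶
Q = 2.3×10⁻⁶ < Ksp = 1.3×10⁻⁵, so the solution is unsaturated and no precipitate forms.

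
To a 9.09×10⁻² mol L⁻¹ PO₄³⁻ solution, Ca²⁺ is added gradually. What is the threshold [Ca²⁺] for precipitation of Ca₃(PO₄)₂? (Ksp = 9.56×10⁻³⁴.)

Precipitation begins when Q = Ksp.
Ca₃(PO₄)₂(s) ⇌ 3 Ca²⁺(aq) + 2 PO₄³⁻(aq)
Ksp = [Ca²⁺]^3[PO₄³⁻]^2 = [Ca²⁺]^3(9.09×10⁻²)^2
[Ca²⁺]^3 = 9.56×10⁻³⁴ / (9.09×10⁻²)^2 = 1.16×10⁻³¹
[Ca²⁺] = 4.87×10⁻¹¹ mol L⁻¹

4.87×10⁻¹¹ M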